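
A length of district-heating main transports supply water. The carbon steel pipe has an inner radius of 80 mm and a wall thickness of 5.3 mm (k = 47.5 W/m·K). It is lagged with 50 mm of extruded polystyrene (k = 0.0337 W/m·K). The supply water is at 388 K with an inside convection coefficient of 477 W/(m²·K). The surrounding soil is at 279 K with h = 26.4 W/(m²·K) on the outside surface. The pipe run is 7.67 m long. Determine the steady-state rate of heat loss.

Q ≈ 375 W

Per-layer cylindrical resistances, series-summed:
R_inner film = 1/(h_i·2πr₁L) = 1/(477×2π×0.08×7.67) = 5.438×10^-4 K/W
R_carbon steel pipe wall = ln(85.3/80)/(2π×47.5×7.67) = 2.802×10^-5 K/W
R_extruded polystyrene = ln(135.3/85.3)/(2π×0.0337×7.67) = 0.2841 K/W
R_outer film = 1/(h_o·2πr_oL) = 1/(26.4×2π×0.1353×7.67) = 0.005809 K/W
R_total = 0.2904 K/W
Q = ΔT/R_total = 109/0.2904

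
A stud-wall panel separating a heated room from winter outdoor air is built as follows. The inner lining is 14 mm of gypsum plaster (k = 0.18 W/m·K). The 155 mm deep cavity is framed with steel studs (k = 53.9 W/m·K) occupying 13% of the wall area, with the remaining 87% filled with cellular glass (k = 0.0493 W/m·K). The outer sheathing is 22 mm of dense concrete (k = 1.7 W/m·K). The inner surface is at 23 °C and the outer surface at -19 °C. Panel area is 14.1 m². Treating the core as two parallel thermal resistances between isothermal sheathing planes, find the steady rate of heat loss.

Sheathing layers in series; stud and cavity paths in parallel between them.
R_inner = 0.014/(0.18×14.1) = 0.005516 K/W
R_stud  = 0.155/(53.9×0.13×14.1) = 0.001569 K/W
R_cav   = 0.155/(0.0493×0.87×14.1) = 0.2563 K/W
1/R_core = 1/R_stud + 1/R_cav → R_core = 0.001559 K/W
R_outer = 0.022/(1.7×14.1) = 9.178×10^-4 K/W
R_total = 0.007993 K/W
Q = ΔT/R_total = 42/0.007993

Q ≈ 5250 W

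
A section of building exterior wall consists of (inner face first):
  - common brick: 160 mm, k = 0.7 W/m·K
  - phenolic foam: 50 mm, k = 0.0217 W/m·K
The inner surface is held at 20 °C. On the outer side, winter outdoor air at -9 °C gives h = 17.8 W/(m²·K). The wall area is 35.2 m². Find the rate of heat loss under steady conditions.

Model the wall as resistances in series:
R_common brick = L/(kA) = 0.16/(0.7×35.2) = 0.006494 K/W
R_phenolic foam = L/(kA) = 0.05/(0.0217×35.2) = 0.06546 K/W
R_outer film = 1/(h_o·A) = 1/(17.8×35.2) = 0.001596 K/W
R_total = 0.07355 K/W
Q = ΔT / R_total = 29 / 0.07355

Q ≈ 394 W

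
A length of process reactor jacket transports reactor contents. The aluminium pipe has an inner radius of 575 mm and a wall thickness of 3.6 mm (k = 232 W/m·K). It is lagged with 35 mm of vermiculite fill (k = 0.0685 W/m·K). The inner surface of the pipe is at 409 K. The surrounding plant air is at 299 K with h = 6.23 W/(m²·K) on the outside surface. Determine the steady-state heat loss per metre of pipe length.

q′ ≈ 618 W/m

Radial resistances (cylindrical: R_cond = ln(r_o/r_i)/(2πkL), R_conv = 1/(h·2πrL)):
R_aluminium pipe wall = ln(578.6/575)/(2π×232×1) = 4.282×10^-6 K/W
R_vermiculite fill = ln(613.6/578.6)/(2π×0.0685×1) = 0.1365 K/W
R_outer film = 1/(h_o·2πr_oL) = 1/(6.23×2π×0.6136×1) = 0.04163 K/W
R_total = 0.1781 K/W
Q = ΔT/R_total = 110/0.1781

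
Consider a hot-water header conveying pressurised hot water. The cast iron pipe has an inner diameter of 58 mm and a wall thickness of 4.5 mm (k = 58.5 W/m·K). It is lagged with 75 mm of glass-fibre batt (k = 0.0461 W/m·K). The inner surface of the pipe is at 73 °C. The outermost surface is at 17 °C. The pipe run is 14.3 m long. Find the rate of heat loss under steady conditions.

Q ≈ 197 W

For a radial system each layer contributes R = ln(r_out/r_in)/(2πkL); films add R = 1/(hA).
R_cast iron pipe wall = ln(33.5/29)/(2π×58.5×14.3) = 2.744×10^-5 K/W
R_glass-fibre batt = ln(108.5/33.5)/(2π×0.0461×14.3) = 0.2837 K/W
R_total = 0.2838 K/W
Q = ΔT/R_total = 56/0.2838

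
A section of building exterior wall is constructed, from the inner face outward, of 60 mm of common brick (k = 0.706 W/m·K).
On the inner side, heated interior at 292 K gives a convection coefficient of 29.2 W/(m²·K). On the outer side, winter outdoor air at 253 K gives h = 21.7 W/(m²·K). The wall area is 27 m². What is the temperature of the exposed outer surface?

T ≈ 264 K

Model the wall as resistances in series:
R_inner film = 1/(h_i·A) = 1/(29.2×27) = 0.001268 K/W
R_common brick = L/(kA) = 0.06/(0.706×27) = 0.003148 K/W
R_outer film = 1/(h_o·A) = 1/(21.7×27) = 0.001707 K/W
R_total = 0.006123 K/W;  Q = ΔT/R_total = 39/0.006123 = 6370 W
T_interface = T_inner − Q·ΣR(inner→interface) = 292 − 6370×0.004416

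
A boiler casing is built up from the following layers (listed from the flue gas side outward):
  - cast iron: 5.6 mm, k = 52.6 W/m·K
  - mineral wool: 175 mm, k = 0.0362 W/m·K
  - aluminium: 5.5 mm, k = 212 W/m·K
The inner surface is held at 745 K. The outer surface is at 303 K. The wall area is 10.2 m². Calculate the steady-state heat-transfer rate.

Q ≈ 933 W

Model the wall as resistances in series:
R_cast iron = L/(kA) = 0.0056/(52.6×10.2) = 1.044×10^-5 K/W
R_mineral wool = L/(kA) = 0.175/(0.0362×10.2) = 0.4739 K/W
R_aluminium = L/(kA) = 0.0055/(212×10.2) = 2.543×10^-6 K/W
R_total = 0.474 K/W
Q = ΔT / R_total = 442 / 0.474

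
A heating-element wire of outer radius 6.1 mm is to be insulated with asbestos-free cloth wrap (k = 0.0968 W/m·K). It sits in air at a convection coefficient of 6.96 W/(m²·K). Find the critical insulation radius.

r_cr ≈ 13.9 mm

For a cylinder r_cr = k/h = 0.0968/6.96
r_cr = 13.9 mm; since the bare radius (6.1 mm) is below r_cr, adding a thin layer of insulation will *increase* heat loss.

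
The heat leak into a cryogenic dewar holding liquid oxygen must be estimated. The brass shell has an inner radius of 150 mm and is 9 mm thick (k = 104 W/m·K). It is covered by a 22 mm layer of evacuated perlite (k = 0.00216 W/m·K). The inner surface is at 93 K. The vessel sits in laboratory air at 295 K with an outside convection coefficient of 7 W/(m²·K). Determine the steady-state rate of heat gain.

Q ≈ 7.09 W

Radial (spherical) resistances in series:
R_brass shell = (1/0.15 − 1/0.159)/(4π×104) = 2.887×10^-4 K/W
R_evacuated perlite = (1/0.159 − 1/0.181)/(4π×0.00216) = 28.16 K/W
R_outer film = 1/(h·4πr_o²) = 1/(7×4π×0.181²) = 0.347 K/W
R_total = 28.51 K/W
Q = ΔT/R_total = 202/28.51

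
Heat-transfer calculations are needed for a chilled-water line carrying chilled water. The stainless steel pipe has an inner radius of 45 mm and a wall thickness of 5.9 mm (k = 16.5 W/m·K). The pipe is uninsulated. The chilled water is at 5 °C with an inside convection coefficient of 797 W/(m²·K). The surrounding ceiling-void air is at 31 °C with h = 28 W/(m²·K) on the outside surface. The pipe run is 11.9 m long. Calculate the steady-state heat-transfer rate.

Cylindrical conduction, so R = ln(r₂/r₁)/(2πkL) per layer, in series:
R_inner film = 1/(h_i·2πr₁L) = 1/(797×2π×0.045×11.9) = 3.729×10^-4 K/W
R_stainless steel pipe wall = ln(50.9/45)/(2π×16.5×11.9) = 9.986×10^-5 K/W
R_outer film = 1/(h_o·2πr_oL) = 1/(28×2π×0.0509×11.9) = 0.009384 K/W
R_total = 0.009857 K/W
Q = ΔT/R_total = 26/0.009857

Q ≈ 2640 W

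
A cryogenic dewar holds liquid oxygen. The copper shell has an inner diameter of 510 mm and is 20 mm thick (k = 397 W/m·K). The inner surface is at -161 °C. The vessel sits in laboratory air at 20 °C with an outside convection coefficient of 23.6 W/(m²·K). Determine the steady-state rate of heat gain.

Each spherical layer contributes R = (1/r_i − 1/r_o)/(4πk):
R_copper shell = (1/0.255 − 1/0.275)/(4π×397) = 5.717×10^-5 K/W
R_outer film = 1/(h·4πr_o²) = 1/(23.6×4π×0.275²) = 0.04459 K/W
R_total = 0.04464 K/W
Q = ΔT/R_total = 181/0.04464

Q ≈ 4050 W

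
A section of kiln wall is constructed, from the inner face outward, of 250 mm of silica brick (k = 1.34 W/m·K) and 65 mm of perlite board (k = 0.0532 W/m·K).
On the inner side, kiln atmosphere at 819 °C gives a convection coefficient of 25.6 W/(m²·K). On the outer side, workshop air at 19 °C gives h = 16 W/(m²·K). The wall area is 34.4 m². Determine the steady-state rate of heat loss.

Thermal resistances in series:
R_inner film = 1/(h_i·A) = 1/(25.6×34.4) = 0.001136 K/W
R_silica brick = L/(kA) = 0.25/(1.34×34.4) = 0.005423 K/W
R_perlite board = L/(kA) = 0.065/(0.0532×34.4) = 0.03552 K/W
R_outer film = 1/(h_o·A) = 1/(16×34.4) = 0.001817 K/W
R_total = 0.04389 K/W
Q = ΔT / R_total = 800 / 0.04389

Q ≈ 18200 W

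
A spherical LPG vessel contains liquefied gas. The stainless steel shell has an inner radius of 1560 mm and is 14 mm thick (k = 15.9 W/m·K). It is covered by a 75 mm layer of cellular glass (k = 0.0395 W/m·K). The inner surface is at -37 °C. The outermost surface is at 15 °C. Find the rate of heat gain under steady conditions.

Q ≈ 893 W

Radial (spherical) resistances in series:
R_stainless steel shell = (1/1.56 − 1/1.574)/(4π×15.9) = 2.854×10^-5 K/W
R_cellular glass = (1/1.574 − 1/1.649)/(4π×0.0395) = 0.05821 K/W
R_total = 0.05824 K/W
Q = ΔT/R_total = 52/0.05824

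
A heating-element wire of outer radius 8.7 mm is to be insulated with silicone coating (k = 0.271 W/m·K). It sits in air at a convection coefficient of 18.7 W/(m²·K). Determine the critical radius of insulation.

For a cylinder r_cr = k/h = 0.271/18.7
r_cr = 14.5 mm; since the bare radius (8.7 mm) is below r_cr, adding a thin layer of insulation will *increase* heat loss.

r_cr ≈ 14.5 mm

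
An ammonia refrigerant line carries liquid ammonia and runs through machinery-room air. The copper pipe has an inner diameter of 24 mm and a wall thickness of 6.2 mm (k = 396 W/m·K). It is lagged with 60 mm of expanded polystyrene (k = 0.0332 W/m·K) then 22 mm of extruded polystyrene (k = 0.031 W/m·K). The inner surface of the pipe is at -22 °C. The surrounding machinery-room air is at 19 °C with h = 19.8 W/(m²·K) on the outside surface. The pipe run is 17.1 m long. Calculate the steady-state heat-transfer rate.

Per-layer cylindrical resistances, series-summed:
R_copper pipe wall = ln(18.2/12)/(2π×396×17.1) = 9.789×10^-6 K/W
R_expanded polystyrene = ln(78.2/18.2)/(2π×0.0332×17.1) = 0.4087 K/W
R_extruded polystyrene = ln(100.2/78.2)/(2π×0.031×17.1) = 0.07443 K/W
R_outer film = 1/(h_o·2πr_oL) = 1/(19.8×2π×0.1002×17.1) = 0.004691 K/W
R_total = 0.4878 K/W
Q = ΔT/R_total = 41/0.4878

Q ≈ 84 W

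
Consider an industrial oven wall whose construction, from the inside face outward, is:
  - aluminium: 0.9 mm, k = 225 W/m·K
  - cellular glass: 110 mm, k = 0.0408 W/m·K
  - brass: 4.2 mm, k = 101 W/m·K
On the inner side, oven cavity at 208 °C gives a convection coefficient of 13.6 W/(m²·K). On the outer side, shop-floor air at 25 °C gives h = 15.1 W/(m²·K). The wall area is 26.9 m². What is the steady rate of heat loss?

Q ≈ 1740 W

Model the wall as resistances in series:
R_inner film = 1/(h_i·A) = 1/(13.6×26.9) = 0.002733 K/W
R_aluminium = L/(kA) = 0.0009/(225×26.9) = 1.487×10^-7 K/W
R_cellular glass = L/(kA) = 0.11/(0.0408×26.9) = 0.1002 K/W
R_brass = L/(kA) = 0.0042/(101×26.9) = 1.546×10^-6 K/W
R_outer film = 1/(h_o·A) = 1/(15.1×26.9) = 0.002462 K/W
R_total = 0.1054 K/W
Q = ΔT / R_total = 183 / 0.1054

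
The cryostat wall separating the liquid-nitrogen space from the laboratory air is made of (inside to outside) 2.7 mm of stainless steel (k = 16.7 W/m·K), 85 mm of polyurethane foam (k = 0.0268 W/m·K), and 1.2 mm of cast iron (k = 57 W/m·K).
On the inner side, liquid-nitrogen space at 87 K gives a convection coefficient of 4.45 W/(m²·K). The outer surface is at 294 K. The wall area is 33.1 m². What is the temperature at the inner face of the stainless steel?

T ≈ 101 K

Treating each layer as a thermal resistance in series:
R_inner film = 1/(h_i·A) = 1/(4.45×33.1) = 0.006789 K/W
R_stainless steel = L/(kA) = 0.0027/(16.7×33.1) = 4.884×10^-6 K/W
R_polyurethane foam = L/(kA) = 0.085/(0.0268×33.1) = 0.09582 K/W
R_cast iron = L/(kA) = 0.0012/(57×33.1) = 6.36×10^-7 K/W
R_total = 0.1026 K/W;  Q = ΔT/R_total = 207/0.1026 = 2017 W
T_interface = T_inner + Q·ΣR(inner→interface) = 87 + 2020×0.006789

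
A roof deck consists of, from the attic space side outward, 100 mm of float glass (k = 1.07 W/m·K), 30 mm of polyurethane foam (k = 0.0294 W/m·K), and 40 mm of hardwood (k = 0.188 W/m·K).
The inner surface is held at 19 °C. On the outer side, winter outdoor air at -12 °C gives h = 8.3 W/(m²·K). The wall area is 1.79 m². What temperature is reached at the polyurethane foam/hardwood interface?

T ≈ -4.86 °C

Treating each layer as a thermal resistance in series:
R_float glass = L/(kA) = 0.1/(1.07×1.79) = 0.05221 K/W
R_polyurethane foam = L/(kA) = 0.03/(0.0294×1.79) = 0.5701 K/W
R_hardwood = L/(kA) = 0.04/(0.188×1.79) = 0.1189 K/W
R_outer film = 1/(h_o·A) = 1/(8.3×1.79) = 0.06731 K/W
R_total = 0.8084 K/W;  Q = ΔT/R_total = 31/0.8084 = 38.35 W
T_interface = T_inner − Q·ΣR(inner→interface) = 19 − 38.3×0.6223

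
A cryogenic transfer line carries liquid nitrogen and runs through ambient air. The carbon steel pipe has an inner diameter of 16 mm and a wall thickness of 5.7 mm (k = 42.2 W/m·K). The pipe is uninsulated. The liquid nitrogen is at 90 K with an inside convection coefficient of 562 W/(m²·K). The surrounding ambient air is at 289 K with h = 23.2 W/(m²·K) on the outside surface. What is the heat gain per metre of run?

Cylindrical conduction, so R = ln(r₂/r₁)/(2πkL) per layer, in series:
R_inner film = 1/(h_i·2πr₁L) = 1/(562×2π×0.008×1) = 0.0354 K/W
R_carbon steel pipe wall = ln(13.7/8)/(2π×42.2×1) = 0.002029 K/W
R_outer film = 1/(h_o·2πr_oL) = 1/(23.2×2π×0.0137×1) = 0.5007 K/W
R_total = 0.5382 K/W
Q = ΔT/R_total = 199/0.5382

q′ ≈ 370 W/m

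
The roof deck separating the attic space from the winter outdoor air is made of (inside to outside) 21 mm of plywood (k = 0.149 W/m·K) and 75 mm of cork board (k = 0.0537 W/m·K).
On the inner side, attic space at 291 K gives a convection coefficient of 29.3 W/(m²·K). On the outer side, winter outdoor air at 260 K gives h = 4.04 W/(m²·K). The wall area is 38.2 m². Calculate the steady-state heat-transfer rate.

Series thermal resistances:
R_inner film = 1/(h_i·A) = 1/(29.3×38.2) = 8.934×10^-4 K/W
R_plywood = L/(kA) = 0.021/(0.149×38.2) = 0.00369 K/W
R_cork board = L/(kA) = 0.075/(0.0537×38.2) = 0.03656 K/W
R_outer film = 1/(h_o·A) = 1/(4.04×38.2) = 0.00648 K/W
R_total = 0.04762 K/W
Q = ΔT / R_total = 31 / 0.04762

Q ≈ 651 W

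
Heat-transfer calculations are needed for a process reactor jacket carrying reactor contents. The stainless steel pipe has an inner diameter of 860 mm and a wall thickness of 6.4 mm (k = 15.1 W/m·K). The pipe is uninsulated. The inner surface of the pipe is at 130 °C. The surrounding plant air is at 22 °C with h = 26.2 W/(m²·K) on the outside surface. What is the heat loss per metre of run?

q′ ≈ 7670 W/m

Per-layer cylindrical resistances, series-summed:
R_stainless steel pipe wall = ln(436.4/430)/(2π×15.1×1) = 1.557×10^-4 K/W
R_outer film = 1/(h_o·2πr_oL) = 1/(26.2×2π×0.4364×1) = 0.01392 K/W
R_total = 0.01408 K/W
Q = ΔT/R_total = 108/0.01408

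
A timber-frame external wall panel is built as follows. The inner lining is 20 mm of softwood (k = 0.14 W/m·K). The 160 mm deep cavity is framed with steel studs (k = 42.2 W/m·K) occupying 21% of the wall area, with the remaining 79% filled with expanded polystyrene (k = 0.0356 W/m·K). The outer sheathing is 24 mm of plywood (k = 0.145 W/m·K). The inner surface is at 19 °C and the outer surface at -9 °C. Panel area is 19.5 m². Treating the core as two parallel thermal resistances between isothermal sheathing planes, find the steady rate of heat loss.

Sheathing layers in series; stud and cavity paths in parallel between them.
R_inner = 0.02/(0.14×19.5) = 0.007326 K/W
R_stud  = 0.16/(42.2×0.21×19.5) = 9.259×10^-4 K/W
R_cav   = 0.16/(0.0356×0.79×19.5) = 0.2917 K/W
1/R_core = 1/R_stud + 1/R_cav → R_core = 9.229×10^-4 K/W
R_outer = 0.024/(0.145×19.5) = 0.008488 K/W
R_total = 0.01674 K/W
Q = ΔT/R_total = 28/0.01674

Q ≈ 1670 W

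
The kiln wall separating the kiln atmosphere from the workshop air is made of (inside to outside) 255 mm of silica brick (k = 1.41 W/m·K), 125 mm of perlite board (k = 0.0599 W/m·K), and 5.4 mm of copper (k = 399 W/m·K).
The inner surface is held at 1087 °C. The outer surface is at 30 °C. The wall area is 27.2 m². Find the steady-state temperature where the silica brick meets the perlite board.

T ≈ 1000 °C

Model the wall as resistances in series:
R_silica brick = L/(kA) = 0.255/(1.41×27.2) = 0.006649 K/W
R_perlite board = L/(kA) = 0.125/(0.0599×27.2) = 0.07672 K/W
R_copper = L/(kA) = 0.0054/(399×27.2) = 4.976×10^-7 K/W
R_total = 0.08337 K/W;  Q = ΔT/R_total = 1057/0.08337 = 12680 W
T_interface = T_inner − Q·ΣR(inner→interface) = 1087 − 12700×0.006649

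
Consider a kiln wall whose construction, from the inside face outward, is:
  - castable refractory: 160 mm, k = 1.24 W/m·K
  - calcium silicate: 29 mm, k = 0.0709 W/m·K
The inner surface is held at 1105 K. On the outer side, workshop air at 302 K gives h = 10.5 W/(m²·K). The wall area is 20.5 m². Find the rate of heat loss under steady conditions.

Treating each layer as a thermal resistance in series:
R_castable refractory = L/(kA) = 0.16/(1.24×20.5) = 0.006294 K/W
R_calcium silicate = L/(kA) = 0.029/(0.0709×20.5) = 0.01995 K/W
R_outer film = 1/(h_o·A) = 1/(10.5×20.5) = 0.004646 K/W
R_total = 0.03089 K/W
Q = ΔT / R_total = 803 / 0.03089

Q ≈ 26000 W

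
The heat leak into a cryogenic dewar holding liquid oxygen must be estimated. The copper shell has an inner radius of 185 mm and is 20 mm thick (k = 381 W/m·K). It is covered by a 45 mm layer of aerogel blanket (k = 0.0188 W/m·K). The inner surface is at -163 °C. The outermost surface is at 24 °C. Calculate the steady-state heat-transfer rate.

Radial (spherical) resistances in series:
R_copper shell = (1/0.185 − 1/0.205)/(4π×381) = 1.101×10^-4 K/W
R_aerogel blanket = (1/0.205 − 1/0.25)/(4π×0.0188) = 3.717 K/W
R_total = 3.717 K/W
Q = ΔT/R_total = 187/3.717

Q ≈ 50.3 W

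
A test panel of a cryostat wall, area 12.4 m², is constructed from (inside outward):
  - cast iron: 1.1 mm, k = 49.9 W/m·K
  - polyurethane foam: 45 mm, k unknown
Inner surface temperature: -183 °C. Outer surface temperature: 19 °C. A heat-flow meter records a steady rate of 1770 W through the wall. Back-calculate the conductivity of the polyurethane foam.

k ≈ 0.0318 W/(m·K)

Using the resistance-network approach (series):
R_cast iron = L/(kA) = 0.0011/(49.9×12.4) = 1.778×10^-6 K/W
Sum of known resistances R_other = 1.778×10^-6 K/W
Total R = ΔT/Q = 202/1770 = 0.1141 K/W
R_polyurethane foam = R_total − R_other = 0.1141 K/W
k = L/(R·A) = 0.045/(0.1141×12.4)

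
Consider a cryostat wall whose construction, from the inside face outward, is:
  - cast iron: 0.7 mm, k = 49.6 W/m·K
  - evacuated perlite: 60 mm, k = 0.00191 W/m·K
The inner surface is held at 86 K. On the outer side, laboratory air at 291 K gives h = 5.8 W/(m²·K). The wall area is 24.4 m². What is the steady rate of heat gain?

Q ≈ 158 W

Treating each layer as a thermal resistance in series:
R_cast iron = L/(kA) = 0.0007/(49.6×24.4) = 5.784×10^-7 K/W
R_evacuated perlite = L/(kA) = 0.06/(0.00191×24.4) = 1.287 K/W
R_outer film = 1/(h_o·A) = 1/(5.8×24.4) = 0.007066 K/W
R_total = 1.295 K/W
Q = ΔT / R_total = 205 / 1.295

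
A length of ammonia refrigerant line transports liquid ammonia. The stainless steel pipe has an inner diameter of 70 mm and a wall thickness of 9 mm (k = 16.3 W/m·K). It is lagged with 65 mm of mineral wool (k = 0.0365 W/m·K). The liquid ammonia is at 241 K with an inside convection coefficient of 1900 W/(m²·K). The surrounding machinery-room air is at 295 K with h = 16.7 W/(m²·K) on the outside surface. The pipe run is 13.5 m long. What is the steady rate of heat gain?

Q ≈ 180 W

Radial resistances (cylindrical: R_cond = ln(r_o/r_i)/(2πkL), R_conv = 1/(h·2πrL)):
R_inner film = 1/(h_i·2πr₁L) = 1/(1900×2π×0.035×13.5) = 1.773×10^-4 K/W
R_stainless steel pipe wall = ln(44/35)/(2π×16.3×13.5) = 1.655×10^-4 K/W
R_mineral wool = ln(109/44)/(2π×0.0365×13.5) = 0.293 K/W
R_outer film = 1/(h_o·2πr_oL) = 1/(16.7×2π×0.109×13.5) = 0.006477 K/W
R_total = 0.2998 K/W
Q = ΔT/R_total = 54/0.2998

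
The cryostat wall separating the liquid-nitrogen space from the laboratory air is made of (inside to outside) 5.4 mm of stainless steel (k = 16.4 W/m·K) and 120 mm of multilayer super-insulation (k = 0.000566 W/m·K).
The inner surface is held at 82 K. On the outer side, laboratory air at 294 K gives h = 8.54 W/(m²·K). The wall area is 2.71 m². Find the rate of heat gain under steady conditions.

Model the wall as resistances in series:
R_stainless steel = L/(kA) = 0.0054/(16.4×2.71) = 1.215×10^-4 K/W
R_multilayer super-insulation = L/(kA) = 0.12/(0.000566×2.71) = 78.23 K/W
R_outer film = 1/(h_o·A) = 1/(8.54×2.71) = 0.04321 K/W
R_total = 78.28 K/W
Q = ΔT / R_total = 212 / 78.28

Q ≈ 2.71 W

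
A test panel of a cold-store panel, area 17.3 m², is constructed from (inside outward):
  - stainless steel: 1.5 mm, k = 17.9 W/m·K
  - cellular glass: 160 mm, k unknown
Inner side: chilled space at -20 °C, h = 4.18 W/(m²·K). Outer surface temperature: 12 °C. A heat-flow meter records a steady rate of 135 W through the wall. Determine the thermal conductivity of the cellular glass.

k ≈ 0.0414 W/(m·K)

Series thermal resistances:
R_inner film = 1/(h_i·A) = 1/(4.18×17.3) = 0.01383 K/W
R_stainless steel = L/(kA) = 0.0015/(17.9×17.3) = 4.844×10^-6 K/W
Sum of known resistances R_other = 0.01383 K/W
Total R = ΔT/Q = 32/135 = 0.237 K/W
R_cellular glass = R_total − R_other = 0.2232 K/W
k = L/(R·A) = 0.16/(0.2232×17.3)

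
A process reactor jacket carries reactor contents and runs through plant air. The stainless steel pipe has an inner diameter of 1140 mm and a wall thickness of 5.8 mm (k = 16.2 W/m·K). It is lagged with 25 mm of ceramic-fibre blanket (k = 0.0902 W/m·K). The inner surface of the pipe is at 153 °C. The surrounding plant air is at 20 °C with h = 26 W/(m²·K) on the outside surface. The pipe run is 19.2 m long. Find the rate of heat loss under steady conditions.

Treating each annulus and film as a series resistance:
R_stainless steel pipe wall = ln(575.8/570)/(2π×16.2×19.2) = 5.18×10^-6 K/W
R_ceramic-fibre blanket = ln(600.8/575.8)/(2π×0.0902×19.2) = 0.003906 K/W
R_outer film = 1/(h_o·2πr_oL) = 1/(26×2π×0.6008×19.2) = 5.307×10^-4 K/W
R_total = 0.004442 K/W
Q = ΔT/R_total = 133/0.004442

Q ≈ 29900 W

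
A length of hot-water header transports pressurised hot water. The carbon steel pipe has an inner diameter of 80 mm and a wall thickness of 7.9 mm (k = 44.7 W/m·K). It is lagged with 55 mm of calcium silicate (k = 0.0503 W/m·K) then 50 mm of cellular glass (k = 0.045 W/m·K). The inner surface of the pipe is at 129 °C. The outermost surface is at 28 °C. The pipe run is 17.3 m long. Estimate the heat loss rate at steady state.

Q ≈ 457 W

Cylindrical conduction, so R = ln(r₂/r₁)/(2πkL) per layer, in series:
R_carbon steel pipe wall = ln(47.9/40)/(2π×44.7×17.3) = 3.709×10^-5 K/W
R_calcium silicate = ln(102.9/47.9)/(2π×0.0503×17.3) = 0.1399 K/W
R_cellular glass = ln(152.9/102.9)/(2π×0.045×17.3) = 0.08096 K/W
R_total = 0.2209 K/W
Q = ΔT/R_total = 101/0.2209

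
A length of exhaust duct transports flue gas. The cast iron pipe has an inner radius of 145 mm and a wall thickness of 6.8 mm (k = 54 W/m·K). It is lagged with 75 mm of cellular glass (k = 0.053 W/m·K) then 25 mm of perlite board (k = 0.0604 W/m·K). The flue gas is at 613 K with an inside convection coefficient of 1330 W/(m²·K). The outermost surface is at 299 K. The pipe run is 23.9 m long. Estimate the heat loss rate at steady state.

Q ≈ 5060 W

Radial resistances (cylindrical: R_cond = ln(r_o/r_i)/(2πkL), R_conv = 1/(h·2πrL)):
R_inner film = 1/(h_i·2πr₁L) = 1/(1330×2π×0.145×23.9) = 3.453×10^-5 K/W
R_cast iron pipe wall = ln(151.8/145)/(2π×54×23.9) = 5.652×10^-6 K/W
R_cellular glass = ln(226.8/151.8)/(2π×0.053×23.9) = 0.05045 K/W
R_perlite board = ln(251.8/226.8)/(2π×0.0604×23.9) = 0.01153 K/W
R_total = 0.06202 K/W
Q = ΔT/R_total = 314/0.06202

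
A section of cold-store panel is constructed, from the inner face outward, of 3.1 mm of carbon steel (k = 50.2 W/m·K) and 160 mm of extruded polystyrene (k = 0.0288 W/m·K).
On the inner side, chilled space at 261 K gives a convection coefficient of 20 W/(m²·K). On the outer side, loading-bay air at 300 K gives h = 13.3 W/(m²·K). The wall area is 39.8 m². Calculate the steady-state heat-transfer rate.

Thermal resistances in series:
R_inner film = 1/(h_i·A) = 1/(20×39.8) = 0.001256 K/W
R_carbon steel = L/(kA) = 0.0031/(50.2×39.8) = 1.552×10^-6 K/W
R_extruded polystyrene = L/(kA) = 0.16/(0.0288×39.8) = 0.1396 K/W
R_outer film = 1/(h_o·A) = 1/(13.3×39.8) = 0.001889 K/W
R_total = 0.1427 K/W
Q = ΔT / R_total = 39 / 0.1427

Q ≈ 273 W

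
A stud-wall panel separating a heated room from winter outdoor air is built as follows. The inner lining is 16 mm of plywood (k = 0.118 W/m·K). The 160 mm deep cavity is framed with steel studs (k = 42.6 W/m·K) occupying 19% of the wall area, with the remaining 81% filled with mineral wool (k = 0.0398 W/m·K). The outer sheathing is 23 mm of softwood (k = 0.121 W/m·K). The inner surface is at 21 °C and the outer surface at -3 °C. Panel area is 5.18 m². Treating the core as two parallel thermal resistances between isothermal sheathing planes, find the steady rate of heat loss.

Sheathing layers in series; stud and cavity paths in parallel between them.
R_inner = 0.016/(0.118×5.18) = 0.02618 K/W
R_stud  = 0.16/(42.6×0.19×5.18) = 0.003816 K/W
R_cav   = 0.16/(0.0398×0.81×5.18) = 0.9581 K/W
1/R_core = 1/R_stud + 1/R_cav → R_core = 0.003801 K/W
R_outer = 0.023/(0.121×5.18) = 0.0367 K/W
R_total = 0.06667 K/W
Q = ΔT/R_total = 24/0.06667

Q ≈ 360 W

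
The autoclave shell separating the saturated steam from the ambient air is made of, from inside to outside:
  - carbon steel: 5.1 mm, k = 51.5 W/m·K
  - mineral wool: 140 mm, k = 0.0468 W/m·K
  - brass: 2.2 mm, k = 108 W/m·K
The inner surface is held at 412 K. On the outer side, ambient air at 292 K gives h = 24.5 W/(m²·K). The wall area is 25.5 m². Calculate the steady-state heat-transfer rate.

Q ≈ 1010 W

Treating each layer as a thermal resistance in series:
R_carbon steel = L/(kA) = 0.0051/(51.5×25.5) = 3.883×10^-6 K/W
R_mineral wool = L/(kA) = 0.14/(0.0468×25.5) = 0.1173 K/W
R_brass = L/(kA) = 0.0022/(108×25.5) = 7.988×10^-7 K/W
R_outer film = 1/(h_o·A) = 1/(24.5×25.5) = 0.001601 K/W
R_total = 0.1189 K/W
Q = ΔT / R_total = 120 / 0.1189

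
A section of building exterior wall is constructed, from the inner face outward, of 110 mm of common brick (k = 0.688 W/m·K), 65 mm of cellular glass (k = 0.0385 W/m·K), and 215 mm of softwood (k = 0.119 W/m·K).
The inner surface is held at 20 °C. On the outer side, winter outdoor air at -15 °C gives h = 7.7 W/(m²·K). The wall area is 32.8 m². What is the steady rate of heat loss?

Using the resistance-network approach (series):
R_common brick = L/(kA) = 0.11/(0.688×32.8) = 0.004875 K/W
R_cellular glass = L/(kA) = 0.065/(0.0385×32.8) = 0.05147 K/W
R_softwood = L/(kA) = 0.215/(0.119×32.8) = 0.05508 K/W
R_outer film = 1/(h_o·A) = 1/(7.7×32.8) = 0.003959 K/W
R_total = 0.1154 K/W
Q = ΔT / R_total = 35 / 0.1154

Q ≈ 303 W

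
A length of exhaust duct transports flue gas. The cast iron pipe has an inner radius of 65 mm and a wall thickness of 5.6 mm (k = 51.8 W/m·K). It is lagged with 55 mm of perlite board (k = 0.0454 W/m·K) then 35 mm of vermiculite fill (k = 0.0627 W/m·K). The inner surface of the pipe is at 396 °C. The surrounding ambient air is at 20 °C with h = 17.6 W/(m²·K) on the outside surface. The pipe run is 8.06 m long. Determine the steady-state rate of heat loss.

Radial resistances (cylindrical: R_cond = ln(r_o/r_i)/(2πkL), R_conv = 1/(h·2πrL)):
R_cast iron pipe wall = ln(70.6/65)/(2π×51.8×8.06) = 3.15×10^-5 K/W
R_perlite board = ln(125.6/70.6)/(2π×0.0454×8.06) = 0.2506 K/W
R_vermiculite fill = ln(160.6/125.6)/(2π×0.0627×8.06) = 0.07742 K/W
R_outer film = 1/(h_o·2πr_oL) = 1/(17.6×2π×0.1606×8.06) = 0.006986 K/W
R_total = 0.335 K/W
Q = ΔT/R_total = 376/0.335

Q ≈ 1120 W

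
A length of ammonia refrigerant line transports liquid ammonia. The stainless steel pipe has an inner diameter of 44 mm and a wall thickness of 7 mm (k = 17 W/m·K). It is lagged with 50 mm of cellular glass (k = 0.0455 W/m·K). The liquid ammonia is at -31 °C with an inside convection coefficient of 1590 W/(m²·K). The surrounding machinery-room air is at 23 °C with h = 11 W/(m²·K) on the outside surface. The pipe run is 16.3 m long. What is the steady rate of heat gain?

Q ≈ 238 W

Cylindrical conduction, so R = ln(r₂/r₁)/(2πkL) per layer, in series:
R_inner film = 1/(h_i·2πr₁L) = 1/(1590×2π×0.022×16.3) = 2.791×10^-4 K/W
R_stainless steel pipe wall = ln(29/22)/(2π×17×16.3) = 1.587×10^-4 K/W
R_cellular glass = ln(79/29)/(2π×0.0455×16.3) = 0.2151 K/W
R_outer film = 1/(h_o·2πr_oL) = 1/(11×2π×0.079×16.3) = 0.01124 K/W
R_total = 0.2267 K/W
Q = ΔT/R_total = 54/0.2267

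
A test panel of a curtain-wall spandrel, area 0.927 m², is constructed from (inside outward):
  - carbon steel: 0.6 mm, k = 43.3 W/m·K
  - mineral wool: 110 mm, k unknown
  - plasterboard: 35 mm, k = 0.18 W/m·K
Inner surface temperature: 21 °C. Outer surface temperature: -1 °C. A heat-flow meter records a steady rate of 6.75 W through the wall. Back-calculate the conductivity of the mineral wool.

k ≈ 0.0389 W/(m·K)

Series thermal resistances:
R_carbon steel = L/(kA) = 0.0006/(43.3×0.927) = 1.495×10^-5 K/W
R_plasterboard = L/(kA) = 0.035/(0.18×0.927) = 0.2098 K/W
Sum of known resistances R_other = 0.2098 K/W
Total R = ΔT/Q = 22/6.75 = 3.259 K/W
R_mineral wool = R_total − R_other = 3.049 K/W
k = L/(R·A) = 0.11/(3.049×0.927)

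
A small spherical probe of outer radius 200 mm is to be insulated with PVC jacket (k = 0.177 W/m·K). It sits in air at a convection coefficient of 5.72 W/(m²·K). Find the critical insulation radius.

For a sphere r_cr = 2k/h = 2×0.177/5.72
r_cr = 61.9 mm; since the bare radius (200 mm) is above r_cr, any added insulation will reduce heat loss.

r_cr ≈ 61.9 mm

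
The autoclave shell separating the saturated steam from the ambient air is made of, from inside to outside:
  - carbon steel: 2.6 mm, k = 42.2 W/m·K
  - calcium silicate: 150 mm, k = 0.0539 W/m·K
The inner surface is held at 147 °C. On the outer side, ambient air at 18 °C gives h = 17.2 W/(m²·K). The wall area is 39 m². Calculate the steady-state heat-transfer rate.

Q ≈ 1770 W

Series thermal resistances:
R_carbon steel = L/(kA) = 0.0026/(42.2×39) = 1.58×10^-6 K/W
R_calcium silicate = L/(kA) = 0.15/(0.0539×39) = 0.07136 K/W
R_outer film = 1/(h_o·A) = 1/(17.2×39) = 0.001491 K/W
R_total = 0.07285 K/W
Q = ΔT / R_total = 129 / 0.07285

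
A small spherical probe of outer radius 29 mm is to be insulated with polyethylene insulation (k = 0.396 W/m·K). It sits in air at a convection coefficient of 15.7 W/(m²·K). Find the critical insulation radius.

r_cr ≈ 50.4 mm

For a sphere r_cr = 2k/h = 2×0.396/15.7
r_cr = 50.4 mm; since the bare radius (29 mm) is below r_cr, adding a thin layer of insulation will *increase* heat loss.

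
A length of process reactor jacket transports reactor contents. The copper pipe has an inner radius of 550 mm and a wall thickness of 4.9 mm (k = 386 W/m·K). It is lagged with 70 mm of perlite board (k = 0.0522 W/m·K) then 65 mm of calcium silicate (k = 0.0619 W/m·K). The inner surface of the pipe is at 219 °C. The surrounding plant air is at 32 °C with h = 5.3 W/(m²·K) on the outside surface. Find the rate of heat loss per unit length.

q′ ≈ 283 W/m

Treating each annulus and film as a series resistance:
R_copper pipe wall = ln(554.9/550)/(2π×386×1) = 3.657×10^-6 K/W
R_perlite board = ln(624.9/554.9)/(2π×0.0522×1) = 0.3622 K/W
R_calcium silicate = ln(689.9/624.9)/(2π×0.0619×1) = 0.2544 K/W
R_outer film = 1/(h_o·2πr_oL) = 1/(5.3×2π×0.6899×1) = 0.04353 K/W
R_total = 0.6602 K/W
Q = ΔT/R_total = 187/0.6602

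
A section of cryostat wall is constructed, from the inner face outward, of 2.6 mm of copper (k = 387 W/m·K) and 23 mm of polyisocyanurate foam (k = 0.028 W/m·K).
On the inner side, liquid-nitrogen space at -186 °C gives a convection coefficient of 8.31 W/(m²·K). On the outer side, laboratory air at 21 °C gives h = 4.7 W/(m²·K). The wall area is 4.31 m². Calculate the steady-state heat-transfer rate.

Model the wall as resistances in series:
R_inner film = 1/(h_i·A) = 1/(8.31×4.31) = 0.02792 K/W
R_copper = L/(kA) = 0.0026/(387×4.31) = 1.559×10^-6 K/W
R_polyisocyanurate foam = L/(kA) = 0.023/(0.028×4.31) = 0.1906 K/W
R_outer film = 1/(h_o·A) = 1/(4.7×4.31) = 0.04937 K/W
R_total = 0.2679 K/W
Q = ΔT / R_total = 207 / 0.2679

Q ≈ 773 W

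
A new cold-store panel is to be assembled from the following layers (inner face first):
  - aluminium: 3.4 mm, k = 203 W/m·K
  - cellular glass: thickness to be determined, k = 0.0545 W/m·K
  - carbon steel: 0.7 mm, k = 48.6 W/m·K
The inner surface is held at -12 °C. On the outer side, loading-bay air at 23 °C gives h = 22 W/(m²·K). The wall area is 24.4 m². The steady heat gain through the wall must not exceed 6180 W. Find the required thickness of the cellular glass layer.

Using the resistance-network approach (series):
R_aluminium = L/(kA) = 0.0034/(203×24.4) = 6.864×10^-7 K/W
R_carbon steel = L/(kA) = 0.0007/(48.6×24.4) = 5.903×10^-7 K/W
R_outer film = 1/(h_o·A) = 1/(22×24.4) = 0.001863 K/W
Sum of the known resistances R_other = 0.001864 K/W
Required total resistance R_tot = ΔT/Q_allow = 35/6180 = 0.005663 K/W
R_cellular glass = R_tot − R_other = 0.003799 K/W
L = R·k·A = 0.003799×0.0545×24.4

L ≈ 5.05 mm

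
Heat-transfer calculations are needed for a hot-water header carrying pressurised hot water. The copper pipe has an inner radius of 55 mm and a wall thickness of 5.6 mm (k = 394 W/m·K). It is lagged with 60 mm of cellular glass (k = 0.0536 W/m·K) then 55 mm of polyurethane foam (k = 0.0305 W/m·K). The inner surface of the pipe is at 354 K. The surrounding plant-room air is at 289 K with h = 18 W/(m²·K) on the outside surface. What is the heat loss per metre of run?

q′ ≈ 16 W/m

Per-layer cylindrical resistances, series-summed:
R_copper pipe wall = ln(60.6/55)/(2π×394×1) = 3.917×10^-5 K/W
R_cellular glass = ln(120.6/60.6)/(2π×0.0536×1) = 2.043 K/W
R_polyurethane foam = ln(175.6/120.6)/(2π×0.0305×1) = 1.961 K/W
R_outer film = 1/(h_o·2πr_oL) = 1/(18×2π×0.1756×1) = 0.05035 K/W
R_total = 4.054 K/W
Q = ΔT/R_total = 65/4.054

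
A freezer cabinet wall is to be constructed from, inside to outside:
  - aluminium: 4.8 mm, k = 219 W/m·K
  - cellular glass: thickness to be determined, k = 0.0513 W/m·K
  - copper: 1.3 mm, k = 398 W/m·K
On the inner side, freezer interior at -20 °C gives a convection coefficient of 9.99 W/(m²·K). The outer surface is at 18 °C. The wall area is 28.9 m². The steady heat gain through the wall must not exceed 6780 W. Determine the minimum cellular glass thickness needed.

Using the resistance-network approach (series):
R_inner film = 1/(h_i·A) = 1/(9.99×28.9) = 0.003464 K/W
R_aluminium = L/(kA) = 0.0048/(219×28.9) = 7.584×10^-7 K/W
R_copper = L/(kA) = 0.0013/(398×28.9) = 1.13×10^-7 K/W
Sum of the known resistances R_other = 0.003465 K/W
Required total resistance R_tot = ΔT/Q_allow = 38/6780 = 0.005605 K/W
R_cellular glass = R_tot − R_other = 0.00214 K/W
L = R·k·A = 0.00214×0.0513×28.9

L ≈ 3.17 mm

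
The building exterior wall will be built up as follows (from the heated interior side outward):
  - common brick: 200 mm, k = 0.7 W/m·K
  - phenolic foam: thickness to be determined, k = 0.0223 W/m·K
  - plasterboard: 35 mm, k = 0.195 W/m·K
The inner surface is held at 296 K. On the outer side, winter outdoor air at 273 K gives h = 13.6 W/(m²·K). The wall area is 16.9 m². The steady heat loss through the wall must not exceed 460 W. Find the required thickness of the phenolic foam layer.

L ≈ 6.83 mm

Thermal resistances in series:
R_common brick = L/(kA) = 0.2/(0.7×16.9) = 0.01691 K/W
R_plasterboard = L/(kA) = 0.035/(0.195×16.9) = 0.01062 K/W
R_outer film = 1/(h_o·A) = 1/(13.6×16.9) = 0.004351 K/W
Sum of the known resistances R_other = 0.03188 K/W
Required total resistance R_tot = ΔT/Q_allow = 23/460 = 0.05 K/W
R_phenolic foam = R_tot − R_other = 0.01812 K/W
L = R·k·A = 0.01812×0.0223×16.9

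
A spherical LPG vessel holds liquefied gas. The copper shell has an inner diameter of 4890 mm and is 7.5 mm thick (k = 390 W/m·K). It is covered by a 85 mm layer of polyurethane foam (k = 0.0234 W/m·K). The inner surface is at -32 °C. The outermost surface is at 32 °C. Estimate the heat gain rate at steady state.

Radial (spherical) resistances in series:
R_copper shell = (1/2.445 − 1/2.4525)/(4π×390) = 2.552×10^-7 K/W
R_polyurethane foam = (1/2.4525 − 1/2.5375)/(4π×0.0234) = 0.04645 K/W
R_total = 0.04645 K/W
Q = ΔT/R_total = 64/0.04645

Q ≈ 1380 W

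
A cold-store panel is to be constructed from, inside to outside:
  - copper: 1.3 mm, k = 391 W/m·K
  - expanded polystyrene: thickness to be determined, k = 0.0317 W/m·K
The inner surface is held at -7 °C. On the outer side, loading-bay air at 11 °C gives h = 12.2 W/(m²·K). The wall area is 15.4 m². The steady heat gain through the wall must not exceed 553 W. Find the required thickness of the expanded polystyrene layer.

L ≈ 13.3 mm

Series thermal resistances:
R_copper = L/(kA) = 0.0013/(391×15.4) = 2.159×10^-7 K/W
R_outer film = 1/(h_o·A) = 1/(12.2×15.4) = 0.005323 K/W
Sum of the known resistances R_other = 0.005323 K/W
Required total resistance R_tot = ΔT/Q_allow = 18/553 = 0.03255 K/W
R_expanded polystyrene = R_tot − R_other = 0.02723 K/W
L = R·k·A = 0.02723×0.0317×15.4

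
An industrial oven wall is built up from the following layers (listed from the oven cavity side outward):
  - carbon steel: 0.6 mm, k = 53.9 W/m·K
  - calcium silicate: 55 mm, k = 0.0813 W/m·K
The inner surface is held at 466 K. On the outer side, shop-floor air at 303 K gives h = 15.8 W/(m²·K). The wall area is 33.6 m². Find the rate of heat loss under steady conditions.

Treating each layer as a thermal resistance in series:
R_carbon steel = L/(kA) = 0.0006/(53.9×33.6) = 3.313×10^-7 K/W
R_calcium silicate = L/(kA) = 0.055/(0.0813×33.6) = 0.02013 K/W
R_outer film = 1/(h_o·A) = 1/(15.8×33.6) = 0.001884 K/W
R_total = 0.02202 K/W
Q = ΔT / R_total = 163 / 0.02202

Q ≈ 7400 W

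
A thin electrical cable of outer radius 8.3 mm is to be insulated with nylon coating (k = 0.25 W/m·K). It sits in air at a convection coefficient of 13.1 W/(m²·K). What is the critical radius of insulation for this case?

r_cr ≈ 19.1 mm

For a cylinder r_cr = k/h = 0.25/13.1
r_cr = 19.1 mm; since the bare radius (8.3 mm) is below r_cr, adding a thin layer of insulation will *increase* heat loss.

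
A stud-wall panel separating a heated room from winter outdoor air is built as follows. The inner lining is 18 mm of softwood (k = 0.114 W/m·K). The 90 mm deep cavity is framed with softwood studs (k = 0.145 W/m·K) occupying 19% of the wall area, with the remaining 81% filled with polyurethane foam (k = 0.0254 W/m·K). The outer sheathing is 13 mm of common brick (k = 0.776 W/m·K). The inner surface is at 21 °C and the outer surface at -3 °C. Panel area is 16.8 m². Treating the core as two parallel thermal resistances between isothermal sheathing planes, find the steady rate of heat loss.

Sheathing layers in series; stud and cavity paths in parallel between them.
R_inner = 0.018/(0.114×16.8) = 0.009398 K/W
R_stud  = 0.09/(0.145×0.19×16.8) = 0.1945 K/W
R_cav   = 0.09/(0.0254×0.81×16.8) = 0.2604 K/W
1/R_core = 1/R_stud + 1/R_cav → R_core = 0.1113 K/W
R_outer = 0.013/(0.776×16.8) = 9.972×10^-4 K/W
R_total = 0.1217 K/W
Q = ΔT/R_total = 24/0.1217

Q ≈ 197 W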